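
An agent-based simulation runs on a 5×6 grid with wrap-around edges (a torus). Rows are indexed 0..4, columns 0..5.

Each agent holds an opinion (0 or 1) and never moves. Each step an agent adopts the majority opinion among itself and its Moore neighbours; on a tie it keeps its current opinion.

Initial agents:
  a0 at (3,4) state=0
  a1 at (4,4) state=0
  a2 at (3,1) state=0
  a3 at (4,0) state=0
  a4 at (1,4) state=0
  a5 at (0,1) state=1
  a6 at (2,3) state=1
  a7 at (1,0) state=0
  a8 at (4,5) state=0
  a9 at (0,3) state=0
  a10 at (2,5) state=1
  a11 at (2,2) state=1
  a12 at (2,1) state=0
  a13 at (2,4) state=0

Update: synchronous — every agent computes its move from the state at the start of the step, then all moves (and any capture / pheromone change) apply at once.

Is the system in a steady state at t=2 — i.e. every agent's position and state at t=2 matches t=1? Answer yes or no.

t=1: a0@(3,4):0 a1@(4,4):0 a2@(3,1):0 a3@(4,0):0 a4@(1,4):0 a5@(0,1):0 a6@(2,3):0 a7@(1,0):0 a8@(4,5):0 a9@(0,3):0 a10@(2,5):0 a11@(2,2):1 a12@(2,1):0 a13@(2,4):0
t=2: a0@(3,4):0 a1@(4,4):0 a2@(3,1):0 a3@(4,0):0 a4@(1,4):0 a5@(0,1):0 a6@(2,3):0 a7@(1,0):0 a8@(4,5):0 a9@(0,3):0 a10@(2,5):0 a11@(2,2):0 a12@(2,1):0 a13@(2,4):0

no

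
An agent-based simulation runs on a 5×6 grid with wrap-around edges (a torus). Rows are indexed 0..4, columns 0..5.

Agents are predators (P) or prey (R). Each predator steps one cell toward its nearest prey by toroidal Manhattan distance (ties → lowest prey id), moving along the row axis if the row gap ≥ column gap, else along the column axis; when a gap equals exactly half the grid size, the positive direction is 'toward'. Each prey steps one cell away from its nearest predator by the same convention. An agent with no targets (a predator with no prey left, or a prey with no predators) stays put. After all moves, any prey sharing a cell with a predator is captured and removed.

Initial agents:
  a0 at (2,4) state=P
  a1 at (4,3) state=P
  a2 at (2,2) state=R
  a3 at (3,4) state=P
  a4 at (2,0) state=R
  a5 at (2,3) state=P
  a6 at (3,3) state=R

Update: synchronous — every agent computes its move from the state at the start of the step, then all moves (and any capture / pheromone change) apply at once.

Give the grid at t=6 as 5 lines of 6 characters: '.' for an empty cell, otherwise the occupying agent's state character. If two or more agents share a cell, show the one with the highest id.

......
......
..RPP.
....P.
......

t=1: a0@(2,3):P a1@(3,3):P a2@(2,1):R a3@(3,3):P a4@(2,1):R a5@(2,2):P
t=2: a0@(2,2):P a1@(3,2):P a2@(2,0):R a3@(3,2):P a4@(2,0):R a5@(2,1):P
t=3: a0@(2,1):P a1@(3,1):P a2@(2,5):R a3@(3,1):P a4@(2,5):R a5@(2,0):P
t=4: a0@(2,0):P a1@(3,0):P a2@(2,4):R a3@(3,0):P a4@(2,4):R a5@(2,5):P
t=5: a0@(2,5):P a1@(3,5):P a2@(2,3):R a3@(3,5):P a4@(2,3):R a5@(2,4):P
t=6: a0@(2,4):P a1@(3,4):P a2@(2,2):R a3@(3,4):P a4@(2,2):R a5@(2,3):P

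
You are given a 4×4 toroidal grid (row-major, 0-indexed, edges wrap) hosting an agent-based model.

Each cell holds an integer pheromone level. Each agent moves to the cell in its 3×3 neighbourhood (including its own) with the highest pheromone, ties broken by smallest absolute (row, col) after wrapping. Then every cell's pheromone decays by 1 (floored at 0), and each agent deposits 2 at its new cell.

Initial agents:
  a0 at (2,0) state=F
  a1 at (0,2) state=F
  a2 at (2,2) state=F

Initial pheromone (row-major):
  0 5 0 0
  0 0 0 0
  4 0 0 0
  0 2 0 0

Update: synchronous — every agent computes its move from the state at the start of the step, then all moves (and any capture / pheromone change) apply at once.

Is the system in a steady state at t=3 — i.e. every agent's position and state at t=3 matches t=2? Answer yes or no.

t=1: a0@(2,0) a1@(0,1) a2@(3,1) | pheromone: 0 6 0 0 / 0 0 0 0 / 5 0 0 0 / 0 3 0 0
t=2: a0@(2,0) a1@(0,1) a2@(0,1) | pheromone: 0 9 0 0 / 0 0 0 0 / 6 0 0 0 / 0 2 0 0
t=3: a0@(2,0) a1@(0,1) a2@(0,1) | pheromone: 0 12 0 0 / 0 0 0 0 / 7 0 0 0 / 0 1 0 0

yes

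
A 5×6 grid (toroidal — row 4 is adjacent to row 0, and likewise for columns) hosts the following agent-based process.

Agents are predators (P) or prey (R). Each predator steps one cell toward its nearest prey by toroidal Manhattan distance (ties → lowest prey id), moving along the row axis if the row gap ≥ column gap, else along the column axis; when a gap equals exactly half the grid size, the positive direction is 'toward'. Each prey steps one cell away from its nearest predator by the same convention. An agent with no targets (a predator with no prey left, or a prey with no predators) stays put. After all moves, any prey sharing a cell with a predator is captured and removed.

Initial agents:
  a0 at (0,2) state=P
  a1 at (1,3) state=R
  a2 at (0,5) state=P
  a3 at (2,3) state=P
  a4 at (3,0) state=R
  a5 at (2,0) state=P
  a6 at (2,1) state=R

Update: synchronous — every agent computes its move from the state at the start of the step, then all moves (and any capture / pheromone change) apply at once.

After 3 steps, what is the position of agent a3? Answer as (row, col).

t=1: a0@(1,2):P a1@(0,3):R a2@(0,4):P a3@(1,3):P a4@(4,0):R a5@(3,0):P a6@(2,2):R
t=2: a0@(2,2):P a1@(0,2):R a2@(0,3):P a3@(0,3):P a4@(0,0):R a5@(4,0):P a6@(3,2):R
t=3: a0@(3,2):P a1@(0,1):R a2@(0,2):P a3@(0,2):P a4@(1,0):R a5@(0,0):P a6@(4,2):R

(0, 2)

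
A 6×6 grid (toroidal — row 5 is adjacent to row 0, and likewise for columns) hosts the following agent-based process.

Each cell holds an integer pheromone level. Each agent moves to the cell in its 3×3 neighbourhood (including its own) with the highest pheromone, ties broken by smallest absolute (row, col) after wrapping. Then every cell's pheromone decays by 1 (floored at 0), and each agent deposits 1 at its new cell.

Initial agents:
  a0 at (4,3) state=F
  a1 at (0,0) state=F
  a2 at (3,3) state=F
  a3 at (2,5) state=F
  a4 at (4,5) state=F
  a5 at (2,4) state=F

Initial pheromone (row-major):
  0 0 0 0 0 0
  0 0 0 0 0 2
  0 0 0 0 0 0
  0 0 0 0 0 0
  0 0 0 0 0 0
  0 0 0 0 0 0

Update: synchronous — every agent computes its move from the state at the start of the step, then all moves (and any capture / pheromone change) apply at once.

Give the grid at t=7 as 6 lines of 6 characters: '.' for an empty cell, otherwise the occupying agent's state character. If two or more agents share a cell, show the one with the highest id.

......
.....F
..F...
F.....
......
......

t=1: a0@(3,2) a1@(1,5) a2@(2,2) a3@(1,5) a4@(3,0) a5@(1,5) | pheromone: 0 0 0 0 0 0 / 0 0 0 0 0 4 / 0 0 1 0 0 0 / 1 0 1 0 0 0 / 0 0 0 0 0 0 / 0 0 0 0 0 0
t=2: a0@(2,2) a1@(1,5) a2@(2,2) a3@(1,5) a4@(3,0) a5@(1,5) | pheromone: 0 0 0 0 0 0 / 0 0 0 0 0 6 / 0 0 2 0 0 0 / 1 0 0 0 0 0 / 0 0 0 0 0 0 / 0 0 0 0 0 0
t=3: a0@(2,2) a1@(1,5) a2@(2,2) a3@(1,5) a4@(3,0) a5@(1,5) | pheromone: 0 0 0 0 0 0 / 0 0 0 0 0 8 / 0 0 3 0 0 0 / 1 0 0 0 0 0 / 0 0 0 0 0 0 / 0 0 0 0 0 0
t=4: a0@(2,2) a1@(1,5) a2@(2,2) a3@(1,5) a4@(3,0) a5@(1,5) | pheromone: 0 0 0 0 0 0 / 0 0 0 0 0 10 / 0 0 4 0 0 0 / 1 0 0 0 0 0 / 0 0 0 0 0 0 / 0 0 0 0 0 0
t=5: a0@(2,2) a1@(1,5) a2@(2,2) a3@(1,5) a4@(3,0) a5@(1,5) | pheromone: 0 0 0 0 0 0 / 0 0 0 0 0 12 / 0 0 5 0 0 0 / 1 0 0 0 0 0 / 0 0 0 0 0 0 / 0 0 0 0 0 0
t=6: a0@(2,2) a1@(1,5) a2@(2,2) a3@(1,5) a4@(3,0) a5@(1,5) | pheromone: 0 0 0 0 0 0 / 0 0 0 0 0 14 / 0 0 6 0 0 0 / 1 0 0 0 0 0 / 0 0 0 0 0 0 / 0 0 0 0 0 0
t=7: a0@(2,2) a1@(1,5) a2@(2,2) a3@(1,5) a4@(3,0) a5@(1,5) | pheromone: 0 0 0 0 0 0 / 0 0 0 0 0 16 / 0 0 7 0 0 0 / 1 0 0 0 0 0 / 0 0 0 0 0 0 / 0 0 0 0 0 0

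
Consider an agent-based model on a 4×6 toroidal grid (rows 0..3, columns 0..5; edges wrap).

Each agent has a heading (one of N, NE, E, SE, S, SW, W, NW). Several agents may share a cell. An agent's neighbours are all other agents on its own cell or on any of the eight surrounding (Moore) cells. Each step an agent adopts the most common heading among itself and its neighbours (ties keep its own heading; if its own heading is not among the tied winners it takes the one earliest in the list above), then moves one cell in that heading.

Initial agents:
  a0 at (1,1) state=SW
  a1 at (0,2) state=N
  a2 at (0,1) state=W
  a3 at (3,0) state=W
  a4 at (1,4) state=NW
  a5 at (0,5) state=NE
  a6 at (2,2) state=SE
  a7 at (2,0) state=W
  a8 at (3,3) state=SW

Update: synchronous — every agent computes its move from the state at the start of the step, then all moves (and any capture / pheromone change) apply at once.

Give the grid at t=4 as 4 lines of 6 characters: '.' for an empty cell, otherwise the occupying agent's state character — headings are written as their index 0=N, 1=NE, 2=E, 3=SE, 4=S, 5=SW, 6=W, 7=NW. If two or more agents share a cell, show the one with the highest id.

...66.
7..6..
..6...
..6665

t=1: a0@(1,0):W a1@(1,1):SW a2@(0,0):W a3@(3,5):W a4@(0,3):NW a5@(3,0):NE a6@(3,1):SW a7@(2,5):W a8@(0,2):SW
t=2: a0@(1,5):W a1@(2,0):SW a2@(0,5):W a3@(3,4):W a4@(3,2):NW a5@(3,5):W a6@(0,0):SW a7@(2,4):W a8@(1,1):SW
t=3: a0@(1,4):W a1@(3,5):SW a2@(0,4):W a3@(3,3):W a4@(2,1):NW a5@(3,4):W a6@(0,5):W a7@(2,3):W a8@(2,0):SW
t=4: a0@(1,3):W a1@(3,4):W a2@(0,3):W a3@(3,2):W a4@(1,0):NW a5@(3,3):W a6@(0,4):W a7@(2,2):W a8@(3,5):SW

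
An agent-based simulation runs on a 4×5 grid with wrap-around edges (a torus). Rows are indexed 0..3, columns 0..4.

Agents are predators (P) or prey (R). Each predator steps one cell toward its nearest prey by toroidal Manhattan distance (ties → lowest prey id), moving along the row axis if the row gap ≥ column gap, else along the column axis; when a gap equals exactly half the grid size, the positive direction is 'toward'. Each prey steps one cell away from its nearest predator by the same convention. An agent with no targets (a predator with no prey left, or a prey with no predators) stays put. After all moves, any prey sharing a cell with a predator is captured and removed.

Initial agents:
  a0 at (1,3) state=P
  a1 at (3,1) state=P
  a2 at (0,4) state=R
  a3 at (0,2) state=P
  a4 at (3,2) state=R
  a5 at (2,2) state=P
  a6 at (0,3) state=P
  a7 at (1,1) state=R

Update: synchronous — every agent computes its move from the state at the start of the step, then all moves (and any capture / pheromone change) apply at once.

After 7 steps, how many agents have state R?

3

t=1: a0@(0,3):P a1@(3,2):P a2@(0,0):R a3@(3,2):P a4@(3,3):R a5@(3,2):P a6@(0,4):P a7@(1,0):R
t=2: a0@(3,3):P a1@(3,3):P a2@(0,1):R a3@(3,3):P a4@(2,3):R a5@(3,3):P a6@(0,0):P a7@(2,0):R
t=3: a0@(2,3):P a1@(2,3):P a2@(0,2):R a3@(2,3):P a4@(1,3):R a5@(2,3):P a6@(0,1):P a7@(1,0):R
t=4: a0@(1,3):P a1@(1,3):P a2@(0,3):R a3@(1,3):P a4@(0,3):R a5@(1,3):P a6@(0,2):P a7@(2,0):R
t=5: a0@(0,3):P a1@(0,3):P a2@(3,3):R a3@(0,3):P a4@(3,3):R a5@(0,3):P a6@(0,3):P a7@(2,1):R
t=6: a0@(3,3):P a1@(3,3):P a2@(2,3):R a3@(3,3):P a4@(2,3):R a5@(3,3):P a6@(3,3):P a7@(1,1):R
t=7: a0@(2,3):P a1@(2,3):P a2@(1,3):R a3@(2,3):P a4@(1,3):R a5@(2,3):P a6@(2,3):P a7@(0,1):R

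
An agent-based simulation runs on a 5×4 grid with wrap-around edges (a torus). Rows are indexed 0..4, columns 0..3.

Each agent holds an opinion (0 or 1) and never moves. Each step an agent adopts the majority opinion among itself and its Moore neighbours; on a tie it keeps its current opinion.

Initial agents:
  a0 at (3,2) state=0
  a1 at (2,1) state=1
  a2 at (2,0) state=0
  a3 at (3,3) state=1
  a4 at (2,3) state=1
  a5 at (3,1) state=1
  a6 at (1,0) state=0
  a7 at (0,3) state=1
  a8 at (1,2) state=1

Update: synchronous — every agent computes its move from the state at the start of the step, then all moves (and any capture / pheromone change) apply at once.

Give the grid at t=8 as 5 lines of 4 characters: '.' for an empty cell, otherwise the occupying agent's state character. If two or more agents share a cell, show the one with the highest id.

...1
1.1.
11.1
.111
....

t=1: a0@(3,2):1 a1@(2,1):1 a2@(2,0):1 a3@(3,3):1 a4@(2,3):1 a5@(3,1):1 a6@(1,0):1 a7@(0,3):1 a8@(1,2):1
t=2: (unchanged — steady state)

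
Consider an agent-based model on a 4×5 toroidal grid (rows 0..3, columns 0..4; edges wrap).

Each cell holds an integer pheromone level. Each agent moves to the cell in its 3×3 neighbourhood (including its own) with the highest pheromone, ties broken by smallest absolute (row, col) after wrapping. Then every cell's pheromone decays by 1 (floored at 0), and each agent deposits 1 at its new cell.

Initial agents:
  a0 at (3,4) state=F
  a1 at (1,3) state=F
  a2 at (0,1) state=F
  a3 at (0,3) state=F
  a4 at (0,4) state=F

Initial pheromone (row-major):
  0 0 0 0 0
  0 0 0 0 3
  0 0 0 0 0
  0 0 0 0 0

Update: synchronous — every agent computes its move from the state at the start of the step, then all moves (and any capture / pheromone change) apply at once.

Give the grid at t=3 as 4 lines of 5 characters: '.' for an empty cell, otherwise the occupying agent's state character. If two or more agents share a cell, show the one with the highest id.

.....
....F
.....
.....

t=1: a0@(0,0) a1@(1,4) a2@(0,0) a3@(1,4) a4@(1,4) | pheromone: 2 0 0 0 0 / 0 0 0 0 5 / 0 0 0 0 0 / 0 0 0 0 0
t=2: a0@(1,4) a1@(1,4) a2@(1,4) a3@(1,4) a4@(1,4) | pheromone: 1 0 0 0 0 / 0 0 0 0 9 / 0 0 0 0 0 / 0 0 0 0 0
t=3: a0@(1,4) a1@(1,4) a2@(1,4) a3@(1,4) a4@(1,4) | pheromone: 0 0 0 0 0 / 0 0 0 0 13 / 0 0 0 0 0 / 0 0 0 0 0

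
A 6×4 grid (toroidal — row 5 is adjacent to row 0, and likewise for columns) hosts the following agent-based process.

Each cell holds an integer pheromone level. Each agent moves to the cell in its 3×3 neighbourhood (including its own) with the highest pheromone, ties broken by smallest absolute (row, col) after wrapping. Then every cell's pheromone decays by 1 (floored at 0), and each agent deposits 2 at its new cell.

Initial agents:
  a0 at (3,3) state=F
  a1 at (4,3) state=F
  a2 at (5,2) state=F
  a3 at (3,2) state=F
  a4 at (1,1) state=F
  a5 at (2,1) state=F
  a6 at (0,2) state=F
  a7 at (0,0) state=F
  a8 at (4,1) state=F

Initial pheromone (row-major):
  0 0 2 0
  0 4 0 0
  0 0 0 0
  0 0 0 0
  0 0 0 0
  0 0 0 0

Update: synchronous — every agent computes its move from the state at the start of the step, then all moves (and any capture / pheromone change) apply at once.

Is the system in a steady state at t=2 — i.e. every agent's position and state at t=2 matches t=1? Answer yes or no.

no

t=1: a0@(2,0) a1@(3,0) a2@(0,2) a3@(2,1) a4@(1,1) a5@(1,1) a6@(1,1) a7@(1,1) a8@(3,0) | pheromone: 0 0 3 0 / 0 11 0 0 / 2 2 0 0 / 4 0 0 0 / 0 0 0 0 / 0 0 0 0
t=2: a0@(1,1) a1@(3,0) a2@(1,1) a3@(1,1) a4@(1,1) a5@(1,1) a6@(1,1) a7@(1,1) a8@(3,0) | pheromone: 0 0 2 0 / 0 24 0 0 / 1 1 0 0 / 7 0 0 0 / 0 0 0 0 / 0 0 0 0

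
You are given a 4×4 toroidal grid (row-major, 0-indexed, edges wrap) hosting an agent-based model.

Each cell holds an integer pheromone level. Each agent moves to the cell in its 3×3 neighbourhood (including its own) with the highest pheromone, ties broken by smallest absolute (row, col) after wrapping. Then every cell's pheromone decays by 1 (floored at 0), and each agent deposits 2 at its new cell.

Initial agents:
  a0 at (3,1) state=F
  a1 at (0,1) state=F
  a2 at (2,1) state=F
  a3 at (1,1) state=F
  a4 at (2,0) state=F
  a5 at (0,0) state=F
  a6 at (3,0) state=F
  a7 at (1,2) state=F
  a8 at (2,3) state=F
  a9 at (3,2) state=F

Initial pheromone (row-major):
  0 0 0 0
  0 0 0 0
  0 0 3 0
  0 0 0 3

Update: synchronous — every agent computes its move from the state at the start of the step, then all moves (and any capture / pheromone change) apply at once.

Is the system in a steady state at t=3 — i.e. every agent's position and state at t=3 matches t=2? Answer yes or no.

t=1: a0@(2,2) a1@(0,0) a2@(2,2) a3@(2,2) a4@(3,3) a5@(3,3) a6@(3,3) a7@(2,2) a8@(2,2) a9@(2,2) | pheromone: 2 0 0 0 / 0 0 0 0 / 0 0 14 0 / 0 0 0 8
t=2: a0@(2,2) a1@(3,3) a2@(2,2) a3@(2,2) a4@(2,2) a5@(2,2) a6@(2,2) a7@(2,2) a8@(2,2) a9@(2,2) | pheromone: 1 0 0 0 / 0 0 0 0 / 0 0 31 0 / 0 0 0 9
t=3: a0@(2,2) a1@(2,2) a2@(2,2) a3@(2,2) a4@(2,2) a5@(2,2) a6@(2,2) a7@(2,2) a8@(2,2) a9@(2,2) | pheromone: 0 0 0 0 / 0 0 0 0 / 0 0 50 0 / 0 0 0 8

no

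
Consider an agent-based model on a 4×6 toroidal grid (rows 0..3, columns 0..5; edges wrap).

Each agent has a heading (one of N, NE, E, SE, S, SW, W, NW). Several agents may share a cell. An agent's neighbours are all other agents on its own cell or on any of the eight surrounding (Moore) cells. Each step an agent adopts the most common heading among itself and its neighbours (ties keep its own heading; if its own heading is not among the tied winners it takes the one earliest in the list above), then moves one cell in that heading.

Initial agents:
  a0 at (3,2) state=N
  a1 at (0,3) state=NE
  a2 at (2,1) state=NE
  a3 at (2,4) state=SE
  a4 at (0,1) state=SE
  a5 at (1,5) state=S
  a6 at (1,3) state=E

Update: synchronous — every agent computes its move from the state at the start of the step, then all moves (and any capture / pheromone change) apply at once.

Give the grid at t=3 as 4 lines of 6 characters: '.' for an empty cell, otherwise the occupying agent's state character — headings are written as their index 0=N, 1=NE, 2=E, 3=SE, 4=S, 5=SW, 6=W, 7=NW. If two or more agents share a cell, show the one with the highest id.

t=1: a0@(2,3):NE a1@(3,4):NE a2@(1,2):NE a3@(3,5):SE a4@(1,2):SE a5@(2,5):S a6@(1,4):E
t=2: a0@(1,4):NE a1@(2,5):NE a2@(0,3):NE a3@(0,0):SE a4@(0,3):NE a5@(3,5):S a6@(1,5):E
t=3: a0@(0,5):NE a1@(1,0):NE a2@(3,4):NE a3@(1,1):SE a4@(3,4):NE a5@(0,5):S a6@(0,0):NE

1....4
13....
......
....1.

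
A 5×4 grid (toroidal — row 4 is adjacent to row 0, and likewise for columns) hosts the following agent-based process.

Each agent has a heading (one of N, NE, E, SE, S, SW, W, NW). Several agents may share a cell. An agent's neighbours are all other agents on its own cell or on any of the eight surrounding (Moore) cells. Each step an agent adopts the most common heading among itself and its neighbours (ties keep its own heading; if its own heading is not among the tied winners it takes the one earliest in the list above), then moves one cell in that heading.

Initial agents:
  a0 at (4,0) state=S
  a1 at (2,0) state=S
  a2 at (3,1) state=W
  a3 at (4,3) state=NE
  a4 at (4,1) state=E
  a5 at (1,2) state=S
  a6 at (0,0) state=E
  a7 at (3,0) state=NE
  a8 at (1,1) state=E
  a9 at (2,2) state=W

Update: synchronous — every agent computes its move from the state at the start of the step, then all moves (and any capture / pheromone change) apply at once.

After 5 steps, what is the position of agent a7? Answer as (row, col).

(3, 1)

t=1: a0@(3,1):NE a1@(3,0):S a2@(3,0):W a3@(3,0):NE a4@(4,2):E a5@(2,2):S a6@(0,1):E a7@(2,1):NE a8@(1,2):E a9@(2,1):W
t=2: a0@(2,2):NE a1@(2,1):NE a2@(2,1):NE a3@(2,1):NE a4@(4,3):E a5@(1,3):NE a6@(0,2):E a7@(1,2):NE a8@(1,3):E a9@(1,2):NE
t=3: a0@(1,3):NE a1@(1,2):NE a2@(1,2):NE a3@(1,2):NE a4@(4,0):E a5@(0,0):NE a6@(0,3):E a7@(0,3):NE a8@(0,0):NE a9@(0,3):NE
t=4: a0@(0,0):NE a1@(0,3):NE a2@(0,3):NE a3@(0,3):NE a4@(3,1):NE a5@(4,1):NE a6@(4,0):NE a7@(4,0):NE a8@(4,1):NE a9@(4,0):NE
t=5: a0@(4,1):NE a1@(4,0):NE a2@(4,0):NE a3@(4,0):NE a4@(2,2):NE a5@(3,2):NE a6@(3,1):NE a7@(3,1):NE a8@(3,2):NE a9@(3,1):NE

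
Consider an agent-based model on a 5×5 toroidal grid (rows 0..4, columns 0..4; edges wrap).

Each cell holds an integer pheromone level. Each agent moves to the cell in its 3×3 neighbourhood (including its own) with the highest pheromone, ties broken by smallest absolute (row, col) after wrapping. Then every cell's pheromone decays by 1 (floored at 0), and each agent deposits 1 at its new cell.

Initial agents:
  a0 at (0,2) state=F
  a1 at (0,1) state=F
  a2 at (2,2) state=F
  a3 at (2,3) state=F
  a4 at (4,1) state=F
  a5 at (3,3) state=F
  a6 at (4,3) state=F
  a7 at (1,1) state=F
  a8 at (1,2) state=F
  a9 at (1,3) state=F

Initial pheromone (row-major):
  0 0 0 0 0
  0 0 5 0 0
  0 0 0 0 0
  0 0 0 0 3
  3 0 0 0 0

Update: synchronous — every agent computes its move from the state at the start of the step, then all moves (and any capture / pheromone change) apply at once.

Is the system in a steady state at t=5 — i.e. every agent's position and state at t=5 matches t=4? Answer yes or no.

yes

t=1: a0@(1,2) a1@(1,2) a2@(1,2) a3@(1,2) a4@(4,0) a5@(3,4) a6@(3,4) a7@(1,2) a8@(1,2) a9@(1,2) | pheromone: 0 0 0 0 0 / 0 0 11 0 0 / 0 0 0 0 0 / 0 0 0 0 4 / 3 0 0 0 0
t=2: a0@(1,2) a1@(1,2) a2@(1,2) a3@(1,2) a4@(3,4) a5@(3,4) a6@(3,4) a7@(1,2) a8@(1,2) a9@(1,2) | pheromone: 0 0 0 0 0 / 0 0 17 0 0 / 0 0 0 0 0 / 0 0 0 0 6 / 2 0 0 0 0
t=3: a0@(1,2) a1@(1,2) a2@(1,2) a3@(1,2) a4@(3,4) a5@(3,4) a6@(3,4) a7@(1,2) a8@(1,2) a9@(1,2) | pheromone: 0 0 0 0 0 / 0 0 23 0 0 / 0 0 0 0 0 / 0 0 0 0 8 / 1 0 0 0 0
t=4: a0@(1,2) a1@(1,2) a2@(1,2) a3@(1,2) a4@(3,4) a5@(3,4) a6@(3,4) a7@(1,2) a8@(1,2) a9@(1,2) | pheromone: 0 0 0 0 0 / 0 0 29 0 0 / 0 0 0 0 0 / 0 0 0 0 10 / 0 0 0 0 0
t=5: a0@(1,2) a1@(1,2) a2@(1,2) a3@(1,2) a4@(3,4) a5@(3,4) a6@(3,4) a7@(1,2) a8@(1,2) a9@(1,2) | pheromone: 0 0 0 0 0 / 0 0 35 0 0 / 0 0 0 0 0 / 0 0 0 0 12 / 0 0 0 0 0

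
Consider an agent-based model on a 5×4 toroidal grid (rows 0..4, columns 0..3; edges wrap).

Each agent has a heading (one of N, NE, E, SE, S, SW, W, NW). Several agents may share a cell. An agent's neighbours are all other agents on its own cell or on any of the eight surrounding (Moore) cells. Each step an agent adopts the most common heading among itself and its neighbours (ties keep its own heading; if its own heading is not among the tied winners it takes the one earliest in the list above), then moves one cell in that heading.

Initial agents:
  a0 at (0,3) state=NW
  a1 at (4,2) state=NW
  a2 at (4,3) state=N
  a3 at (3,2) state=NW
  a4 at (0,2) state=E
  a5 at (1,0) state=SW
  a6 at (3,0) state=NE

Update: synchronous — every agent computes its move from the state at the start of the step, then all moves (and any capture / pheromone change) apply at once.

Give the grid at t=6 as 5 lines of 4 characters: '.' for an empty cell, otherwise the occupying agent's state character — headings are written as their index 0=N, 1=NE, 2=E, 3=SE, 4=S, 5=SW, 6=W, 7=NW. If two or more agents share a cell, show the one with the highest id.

....
....
7...
77..
777.

t=1: a0@(4,2):NW a1@(3,1):NW a2@(3,2):NW a3@(2,1):NW a4@(4,1):NW a5@(2,3):SW a6@(2,1):NE
t=2: a0@(3,1):NW a1@(2,0):NW a2@(2,1):NW a3@(1,0):NW a4@(3,0):NW a5@(3,2):SW a6@(1,0):NW
t=3: a0@(2,0):NW a1@(1,3):NW a2@(1,0):NW a3@(0,3):NW a4@(2,3):NW a5@(2,1):NW a6@(0,3):NW
t=4: a0@(1,3):NW a1@(0,2):NW a2@(0,3):NW a3@(4,2):NW a4@(1,2):NW a5@(1,0):NW a6@(4,2):NW
t=5: a0@(0,2):NW a1@(4,1):NW a2@(4,2):NW a3@(3,1):NW a4@(0,1):NW a5@(0,3):NW a6@(3,1):NW
t=6: a0@(4,1):NW a1@(3,0):NW a2@(3,1):NW a3@(2,0):NW a4@(4,0):NW a5@(4,2):NW a6@(2,0):NW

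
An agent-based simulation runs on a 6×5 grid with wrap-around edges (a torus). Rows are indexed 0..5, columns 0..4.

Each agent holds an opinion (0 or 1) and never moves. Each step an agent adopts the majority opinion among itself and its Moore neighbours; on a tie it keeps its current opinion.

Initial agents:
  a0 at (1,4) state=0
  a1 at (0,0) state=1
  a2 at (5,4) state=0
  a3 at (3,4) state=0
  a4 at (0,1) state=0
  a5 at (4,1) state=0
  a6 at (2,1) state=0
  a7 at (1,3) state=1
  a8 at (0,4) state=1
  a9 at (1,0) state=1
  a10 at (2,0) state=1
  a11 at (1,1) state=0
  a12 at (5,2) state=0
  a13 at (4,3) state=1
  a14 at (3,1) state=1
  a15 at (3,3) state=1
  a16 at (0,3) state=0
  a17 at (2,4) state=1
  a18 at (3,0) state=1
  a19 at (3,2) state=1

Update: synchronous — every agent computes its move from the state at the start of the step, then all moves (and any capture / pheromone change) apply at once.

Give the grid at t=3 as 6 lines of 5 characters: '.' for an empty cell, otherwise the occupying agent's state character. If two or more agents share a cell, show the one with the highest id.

10.11
11.11
11..1
11111
.1.1.
..1.1

t=1: a0@(1,4):1 a1@(0,0):0 a2@(5,4):1 a3@(3,4):1 a4@(0,1):0 a5@(4,1):1 a6@(2,1):1 a7@(1,3):1 a8@(0,4):1 a9@(1,0):1 a10@(2,0):1 a11@(1,1):0 a12@(5,2):0 a13@(4,3):1 a14@(3,1):1 a15@(3,3):1 a16@(0,3):0 a17@(2,4):1 a18@(3,0):1 a19@(3,2):1
t=2: a0@(1,4):1 a1@(0,0):1 a2@(5,4):1 a3@(3,4):1 a4@(0,1):0 a5@(4,1):1 a6@(2,1):1 a7@(1,3):1 a8@(0,4):1 a9@(1,0):1 a10@(2,0):1 a11@(1,1):0 a12@(5,2):0 a13@(4,3):1 a14@(3,1):1 a15@(3,3):1 a16@(0,3):1 a17@(2,4):1 a18@(3,0):1 a19@(3,2):1
t=3: a0@(1,4):1 a1@(0,0):1 a2@(5,4):1 a3@(3,4):1 a4@(0,1):0 a5@(4,1):1 a6@(2,1):1 a7@(1,3):1 a8@(0,4):1 a9@(1,0):1 a10@(2,0):1 a11@(1,1):1 a12@(5,2):1 a13@(4,3):1 a14@(3,1):1 a15@(3,3):1 a16@(0,3):1 a17@(2,4):1 a18@(3,0):1 a19@(3,2):1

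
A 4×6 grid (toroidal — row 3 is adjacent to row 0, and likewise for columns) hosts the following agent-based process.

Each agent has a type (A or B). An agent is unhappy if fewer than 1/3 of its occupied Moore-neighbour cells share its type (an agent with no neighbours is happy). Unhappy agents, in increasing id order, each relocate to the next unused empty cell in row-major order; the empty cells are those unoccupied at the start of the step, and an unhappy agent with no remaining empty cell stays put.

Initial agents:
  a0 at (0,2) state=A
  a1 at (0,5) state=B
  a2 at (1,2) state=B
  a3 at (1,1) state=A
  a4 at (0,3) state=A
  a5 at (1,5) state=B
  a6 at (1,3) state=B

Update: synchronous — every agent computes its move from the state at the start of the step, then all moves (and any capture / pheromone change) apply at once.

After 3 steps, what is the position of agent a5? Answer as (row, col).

t=1: a0@(0,2):A a1@(0,5):B a2@(0,0):B a3@(1,1):A a4@(0,3):A a5@(1,5):B a6@(1,3):B
t=2: a0@(0,2):A a1@(0,5):B a2@(0,0):B a3@(1,1):A a4@(0,3):A a5@(1,5):B a6@(0,1):B
t=3: (unchanged — steady state)

(1, 5)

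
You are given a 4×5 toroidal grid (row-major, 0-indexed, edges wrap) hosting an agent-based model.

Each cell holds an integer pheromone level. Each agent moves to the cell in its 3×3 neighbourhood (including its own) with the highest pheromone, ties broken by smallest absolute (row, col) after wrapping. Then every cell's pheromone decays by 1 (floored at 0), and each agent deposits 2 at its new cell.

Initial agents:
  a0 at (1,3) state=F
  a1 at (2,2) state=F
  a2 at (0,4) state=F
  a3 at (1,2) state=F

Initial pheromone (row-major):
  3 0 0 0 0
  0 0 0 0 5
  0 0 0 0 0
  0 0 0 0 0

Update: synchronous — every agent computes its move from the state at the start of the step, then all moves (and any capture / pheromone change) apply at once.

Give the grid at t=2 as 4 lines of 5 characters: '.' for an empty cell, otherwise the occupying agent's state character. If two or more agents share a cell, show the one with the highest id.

F....
....F
.....
.....

t=1: a0@(1,4) a1@(1,1) a2@(1,4) a3@(0,1) | pheromone: 2 2 0 0 0 / 0 2 0 0 8 / 0 0 0 0 0 / 0 0 0 0 0
t=2: a0@(1,4) a1@(0,0) a2@(1,4) a3@(0,0) | pheromone: 5 1 0 0 0 / 0 1 0 0 11 / 0 0 0 0 0 / 0 0 0 0 0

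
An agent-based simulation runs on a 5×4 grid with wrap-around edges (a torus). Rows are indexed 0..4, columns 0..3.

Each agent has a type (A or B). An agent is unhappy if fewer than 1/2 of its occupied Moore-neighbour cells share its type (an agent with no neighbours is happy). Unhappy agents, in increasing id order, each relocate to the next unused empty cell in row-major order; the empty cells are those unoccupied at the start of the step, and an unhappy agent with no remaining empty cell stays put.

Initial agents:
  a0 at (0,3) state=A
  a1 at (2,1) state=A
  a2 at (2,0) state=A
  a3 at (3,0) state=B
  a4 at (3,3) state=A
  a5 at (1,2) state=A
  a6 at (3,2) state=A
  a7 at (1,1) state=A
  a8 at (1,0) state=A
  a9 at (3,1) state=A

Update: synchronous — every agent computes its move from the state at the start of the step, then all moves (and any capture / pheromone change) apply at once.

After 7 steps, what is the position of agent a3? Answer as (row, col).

(0, 0)

t=1: a0@(0,3):A a1@(2,1):A a2@(2,0):A a3@(0,0):B a4@(3,3):A a5@(1,2):A a6@(3,2):A a7@(1,1):A a8@(1,0):A a9@(3,1):A
t=2: a0@(0,3):A a1@(2,1):A a2@(2,0):A a3@(0,1):B a4@(3,3):A a5@(1,2):A a6@(3,2):A a7@(1,1):A a8@(1,0):A a9@(3,1):A
t=3: a0@(0,3):A a1@(2,1):A a2@(2,0):A a3@(0,0):B a4@(3,3):A a5@(1,2):A a6@(3,2):A a7@(1,1):A a8@(1,0):A a9@(3,1):A
t=4: a0@(0,3):A a1@(2,1):A a2@(2,0):A a3@(0,1):B a4@(3,3):A a5@(1,2):A a6@(3,2):A a7@(1,1):A a8@(1,0):A a9@(3,1):A
t=5: a0@(0,3):A a1@(2,1):A a2@(2,0):A a3@(0,0):B a4@(3,3):A a5@(1,2):A a6@(3,2):A a7@(1,1):A a8@(1,0):A a9@(3,1):A
t=6: a0@(0,3):A a1@(2,1):A a2@(2,0):A a3@(0,1):B a4@(3,3):A a5@(1,2):A a6@(3,2):A a7@(1,1):A a8@(1,0):A a9@(3,1):A
t=7: a0@(0,3):A a1@(2,1):A a2@(2,0):A a3@(0,0):B a4@(3,3):A a5@(1,2):A a6@(3,2):A a7@(1,1):A a8@(1,0):A a9@(3,1):A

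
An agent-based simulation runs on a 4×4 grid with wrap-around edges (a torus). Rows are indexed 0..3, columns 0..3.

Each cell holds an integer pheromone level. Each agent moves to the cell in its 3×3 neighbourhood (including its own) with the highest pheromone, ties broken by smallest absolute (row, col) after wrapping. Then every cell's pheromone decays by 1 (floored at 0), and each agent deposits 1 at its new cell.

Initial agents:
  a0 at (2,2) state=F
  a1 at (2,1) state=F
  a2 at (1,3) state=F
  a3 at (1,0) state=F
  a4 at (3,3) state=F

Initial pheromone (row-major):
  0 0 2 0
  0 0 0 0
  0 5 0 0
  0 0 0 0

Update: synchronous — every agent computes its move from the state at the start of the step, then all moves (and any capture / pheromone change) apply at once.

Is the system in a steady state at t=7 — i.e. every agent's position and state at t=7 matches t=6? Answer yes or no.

t=1: a0@(2,1) a1@(2,1) a2@(0,2) a3@(2,1) a4@(0,2) | pheromone: 0 0 3 0 / 0 0 0 0 / 0 7 0 0 / 0 0 0 0
t=2: a0@(2,1) a1@(2,1) a2@(0,2) a3@(2,1) a4@(0,2) | pheromone: 0 0 4 0 / 0 0 0 0 / 0 9 0 0 / 0 0 0 0
t=3: a0@(2,1) a1@(2,1) a2@(0,2) a3@(2,1) a4@(0,2) | pheromone: 0 0 5 0 / 0 0 0 0 / 0 11 0 0 / 0 0 0 0
t=4: a0@(2,1) a1@(2,1) a2@(0,2) a3@(2,1) a4@(0,2) | pheromone: 0 0 6 0 / 0 0 0 0 / 0 13 0 0 / 0 0 0 0
t=5: a0@(2,1) a1@(2,1) a2@(0,2) a3@(2,1) a4@(0,2) | pheromone: 0 0 7 0 / 0 0 0 0 / 0 15 0 0 / 0 0 0 0
t=6: a0@(2,1) a1@(2,1) a2@(0,2) a3@(2,1) a4@(0,2) | pheromone: 0 0 8 0 / 0 0 0 0 / 0 17 0 0 / 0 0 0 0
t=7: a0@(2,1) a1@(2,1) a2@(0,2) a3@(2,1) a4@(0,2) | pheromone: 0 0 9 0 / 0 0 0 0 / 0 19 0 0 / 0 0 0 0

yes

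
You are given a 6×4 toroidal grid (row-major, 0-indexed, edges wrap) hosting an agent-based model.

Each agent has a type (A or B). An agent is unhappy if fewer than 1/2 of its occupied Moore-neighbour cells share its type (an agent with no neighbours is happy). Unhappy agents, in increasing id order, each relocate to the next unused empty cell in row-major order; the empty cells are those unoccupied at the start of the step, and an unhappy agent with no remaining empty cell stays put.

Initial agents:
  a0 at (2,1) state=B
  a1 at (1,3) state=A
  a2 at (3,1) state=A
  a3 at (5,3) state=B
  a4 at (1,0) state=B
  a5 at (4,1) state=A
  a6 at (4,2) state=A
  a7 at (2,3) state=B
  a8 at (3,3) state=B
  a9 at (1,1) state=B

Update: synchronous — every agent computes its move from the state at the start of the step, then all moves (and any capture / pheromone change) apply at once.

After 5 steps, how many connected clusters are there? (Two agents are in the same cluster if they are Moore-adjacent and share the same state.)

t=1: a0@(2,1):B a1@(0,0):A a2@(3,1):A a3@(0,1):B a4@(1,0):B a5@(4,1):A a6@(4,2):A a7@(2,3):B a8@(3,3):B a9@(1,1):B
t=2: a0@(2,1):B a1@(0,2):A a2@(3,1):A a3@(0,1):B a4@(1,0):B a5@(4,1):A a6@(4,2):A a7@(2,3):B a8@(3,3):B a9@(1,1):B
t=3: a0@(2,1):B a1@(0,0):A a2@(3,1):A a3@(0,1):B a4@(1,0):B a5@(4,1):A a6@(4,2):A a7@(2,3):B a8@(3,3):B a9@(1,1):B
t=4: a0@(2,1):B a1@(0,2):A a2@(3,1):A a3@(0,1):B a4@(1,0):B a5@(4,1):A a6@(4,2):A a7@(2,3):B a8@(3,3):B a9@(1,1):B
t=5: a0@(2,1):B a1@(0,0):A a2@(3,1):A a3@(0,1):B a4@(1,0):B a5@(4,1):A a6@(4,2):A a7@(2,3):B a8@(3,3):B a9@(1,1):B

3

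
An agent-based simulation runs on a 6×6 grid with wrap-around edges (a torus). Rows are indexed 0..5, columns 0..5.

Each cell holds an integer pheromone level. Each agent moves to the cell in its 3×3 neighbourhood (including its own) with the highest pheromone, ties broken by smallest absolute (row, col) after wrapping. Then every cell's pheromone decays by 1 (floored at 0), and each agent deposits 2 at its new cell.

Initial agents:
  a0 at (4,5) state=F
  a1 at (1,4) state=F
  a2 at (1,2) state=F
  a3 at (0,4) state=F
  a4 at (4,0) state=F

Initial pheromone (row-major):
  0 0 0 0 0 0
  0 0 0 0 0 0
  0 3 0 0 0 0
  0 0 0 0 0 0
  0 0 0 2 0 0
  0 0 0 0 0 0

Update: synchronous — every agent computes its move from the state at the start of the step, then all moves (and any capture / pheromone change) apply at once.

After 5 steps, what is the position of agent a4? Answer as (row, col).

(2, 1)

t=1: a0@(3,0) a1@(0,3) a2@(2,1) a3@(0,3) a4@(3,0) | pheromone: 0 0 0 4 0 0 / 0 0 0 0 0 0 / 0 4 0 0 0 0 / 4 0 0 0 0 0 / 0 0 0 1 0 0 / 0 0 0 0 0 0
t=2: a0@(2,1) a1@(0,3) a2@(2,1) a3@(0,3) a4@(2,1) | pheromone: 0 0 0 7 0 0 / 0 0 0 0 0 0 / 0 9 0 0 0 0 / 3 0 0 0 0 0 / 0 0 0 0 0 0 / 0 0 0 0 0 0
t=3: a0@(2,1) a1@(0,3) a2@(2,1) a3@(0,3) a4@(2,1) | pheromone: 0 0 0 10 0 0 / 0 0 0 0 0 0 / 0 14 0 0 0 0 / 2 0 0 0 0 0 / 0 0 0 0 0 0 / 0 0 0 0 0 0
t=4: a0@(2,1) a1@(0,3) a2@(2,1) a3@(0,3) a4@(2,1) | pheromone: 0 0 0 13 0 0 / 0 0 0 0 0 0 / 0 19 0 0 0 0 / 1 0 0 0 0 0 / 0 0 0 0 0 0 / 0 0 0 0 0 0
t=5: a0@(2,1) a1@(0,3) a2@(2,1) a3@(0,3) a4@(2,1) | pheromone: 0 0 0 16 0 0 / 0 0 0 0 0 0 / 0 24 0 0 0 0 / 0 0 0 0 0 0 / 0 0 0 0 0 0 / 0 0 0 0 0 0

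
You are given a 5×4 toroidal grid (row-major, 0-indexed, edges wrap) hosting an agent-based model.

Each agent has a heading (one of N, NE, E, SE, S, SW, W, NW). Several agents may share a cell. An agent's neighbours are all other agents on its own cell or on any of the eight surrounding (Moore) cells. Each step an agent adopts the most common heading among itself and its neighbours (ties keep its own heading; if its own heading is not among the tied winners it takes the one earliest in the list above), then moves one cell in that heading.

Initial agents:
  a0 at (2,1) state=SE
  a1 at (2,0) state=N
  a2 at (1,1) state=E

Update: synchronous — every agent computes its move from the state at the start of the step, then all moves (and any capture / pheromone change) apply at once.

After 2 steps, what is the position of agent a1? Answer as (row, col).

t=1: a0@(3,2):SE a1@(1,0):N a2@(1,2):E
t=2: a0@(4,3):SE a1@(0,0):N a2@(1,3):E

(0, 0)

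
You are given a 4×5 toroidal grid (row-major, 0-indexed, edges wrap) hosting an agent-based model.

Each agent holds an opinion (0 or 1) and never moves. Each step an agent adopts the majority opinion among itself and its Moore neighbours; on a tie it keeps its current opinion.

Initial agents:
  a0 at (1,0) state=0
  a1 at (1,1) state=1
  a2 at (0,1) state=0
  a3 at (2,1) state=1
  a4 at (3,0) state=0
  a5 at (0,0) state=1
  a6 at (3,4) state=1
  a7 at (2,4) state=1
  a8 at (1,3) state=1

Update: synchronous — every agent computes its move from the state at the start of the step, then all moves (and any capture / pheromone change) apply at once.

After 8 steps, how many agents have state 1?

t=1: a0@(1,0):1 a1@(1,1):1 a2@(0,1):0 a3@(2,1):1 a4@(3,0):1 a5@(0,0):1 a6@(3,4):1 a7@(2,4):1 a8@(1,3):1
t=2: a0@(1,0):1 a1@(1,1):1 a2@(0,1):1 a3@(2,1):1 a4@(3,0):1 a5@(0,0):1 a6@(3,4):1 a7@(2,4):1 a8@(1,3):1
t=3: (unchanged — steady state)

9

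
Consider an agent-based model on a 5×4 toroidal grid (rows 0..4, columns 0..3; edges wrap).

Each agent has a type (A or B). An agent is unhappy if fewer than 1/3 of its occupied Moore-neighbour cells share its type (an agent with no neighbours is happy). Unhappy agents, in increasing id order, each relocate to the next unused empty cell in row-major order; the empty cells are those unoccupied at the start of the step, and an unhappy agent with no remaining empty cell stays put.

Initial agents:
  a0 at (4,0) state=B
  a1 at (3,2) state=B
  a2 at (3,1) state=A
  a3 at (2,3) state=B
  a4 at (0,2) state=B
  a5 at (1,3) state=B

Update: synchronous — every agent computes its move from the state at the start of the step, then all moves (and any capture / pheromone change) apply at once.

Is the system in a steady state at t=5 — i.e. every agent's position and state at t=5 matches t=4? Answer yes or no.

t=1: a0@(0,0):B a1@(3,2):B a2@(0,1):A a3@(2,3):B a4@(0,2):B a5@(1,3):B
t=2: a0@(0,0):B a1@(3,2):B a2@(0,3):A a3@(2,3):B a4@(0,2):B a5@(1,3):B
t=3: a0@(0,0):B a1@(3,2):B a2@(0,1):A a3@(2,3):B a4@(0,2):B a5@(1,3):B
t=4: a0@(0,0):B a1@(3,2):B a2@(0,3):A a3@(2,3):B a4@(0,2):B a5@(1,3):B
t=5: a0@(0,0):B a1@(3,2):B a2@(0,1):A a3@(2,3):B a4@(0,2):B a5@(1,3):B

no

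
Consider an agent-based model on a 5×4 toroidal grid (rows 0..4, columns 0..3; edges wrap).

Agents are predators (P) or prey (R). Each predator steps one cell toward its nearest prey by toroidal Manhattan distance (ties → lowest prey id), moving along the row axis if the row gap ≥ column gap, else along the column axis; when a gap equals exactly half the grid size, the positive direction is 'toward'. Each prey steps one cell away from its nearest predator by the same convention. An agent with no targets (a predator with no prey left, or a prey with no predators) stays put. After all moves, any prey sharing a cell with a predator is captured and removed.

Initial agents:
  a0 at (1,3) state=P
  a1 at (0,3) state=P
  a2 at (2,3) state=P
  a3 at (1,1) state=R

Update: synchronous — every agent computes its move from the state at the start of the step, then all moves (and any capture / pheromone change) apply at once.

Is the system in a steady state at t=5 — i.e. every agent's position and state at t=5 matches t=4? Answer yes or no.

t=1: a0@(1,0):P a1@(0,0):P a2@(2,0):P
t=2: (unchanged — steady state)

yes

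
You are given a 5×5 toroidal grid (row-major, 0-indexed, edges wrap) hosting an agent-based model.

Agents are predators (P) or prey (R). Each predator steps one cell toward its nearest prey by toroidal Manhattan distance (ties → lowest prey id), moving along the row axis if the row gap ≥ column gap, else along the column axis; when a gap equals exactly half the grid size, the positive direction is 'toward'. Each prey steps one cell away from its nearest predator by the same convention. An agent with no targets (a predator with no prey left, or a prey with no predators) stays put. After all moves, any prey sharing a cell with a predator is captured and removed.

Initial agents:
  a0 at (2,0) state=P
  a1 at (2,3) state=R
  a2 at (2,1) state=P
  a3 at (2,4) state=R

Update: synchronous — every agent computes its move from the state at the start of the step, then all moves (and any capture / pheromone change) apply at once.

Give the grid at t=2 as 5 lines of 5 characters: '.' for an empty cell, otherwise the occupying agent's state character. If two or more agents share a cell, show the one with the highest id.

.....
.....
..RP.
.....
.....

t=1: a0@(2,4):P a2@(2,2):P a3@(2,3):R
t=2: a0@(2,3):P a2@(2,3):P a3@(2,2):R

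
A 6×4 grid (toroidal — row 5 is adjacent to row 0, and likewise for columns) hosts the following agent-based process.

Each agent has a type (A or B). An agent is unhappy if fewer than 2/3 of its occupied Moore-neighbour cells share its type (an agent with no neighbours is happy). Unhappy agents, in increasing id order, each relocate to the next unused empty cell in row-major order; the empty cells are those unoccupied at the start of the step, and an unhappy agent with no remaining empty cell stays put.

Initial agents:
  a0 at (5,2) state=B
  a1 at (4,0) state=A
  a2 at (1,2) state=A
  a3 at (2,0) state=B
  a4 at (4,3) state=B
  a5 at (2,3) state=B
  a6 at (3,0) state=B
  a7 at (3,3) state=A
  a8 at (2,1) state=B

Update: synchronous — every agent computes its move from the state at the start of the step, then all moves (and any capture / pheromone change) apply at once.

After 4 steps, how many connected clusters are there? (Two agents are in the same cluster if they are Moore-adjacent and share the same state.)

3

t=1: a0@(5,2):B a1@(0,0):A a2@(0,1):A a3@(2,0):B a4@(0,2):B a5@(0,3):B a6@(3,0):B a7@(1,0):A a8@(2,1):B
t=2: a0@(5,2):B a1@(0,0):A a2@(1,1):A a3@(2,0):B a4@(0,2):B a5@(1,2):B a6@(3,0):B a7@(1,3):A a8@(2,1):B
t=3: a0@(5,2):B a1@(0,0):A a2@(0,1):A a3@(0,3):B a4@(1,0):B a5@(2,2):B a6@(3,0):B a7@(2,3):A a8@(2,1):B
t=4: a0@(0,2):B a1@(1,1):A a2@(1,2):A a3@(0,3):B a4@(1,3):B a5@(2,0):B a6@(3,1):B a7@(3,2):A a8@(2,1):B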